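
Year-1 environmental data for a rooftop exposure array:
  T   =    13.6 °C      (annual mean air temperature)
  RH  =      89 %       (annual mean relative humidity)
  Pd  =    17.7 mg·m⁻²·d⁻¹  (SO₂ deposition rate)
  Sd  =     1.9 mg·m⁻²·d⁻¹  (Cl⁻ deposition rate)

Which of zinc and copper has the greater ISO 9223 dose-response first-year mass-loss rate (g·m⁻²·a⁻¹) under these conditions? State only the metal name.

zinc: temperature factor f = -0.071·(3.6) = -0.2556
  SO₂ term: 0.0129·17.7^0.44·exp(0.046·89-0.2556) = 2.122
  Sd branch = 0.0175·Sd^0.57·e^(0.008·RH+0.085·T) = 0.1634 μm/a
  r_corr = 2.122 + 0.1634 = 2.285 μm/a
  mass loss = 2.285 μm/a × 7.14 g/cm³ = 16.32 g·m⁻²·a⁻¹
copper: f(T) = -0.080·(T−10) [T>10 °C] = -0.2880
  Pd branch = 0.0053·Pd^0.26·e^(0.059·RH+f) = 1.6 μm/a
  Cl⁻ term: 0.01025·1.9^0.27·exp(0.036·89+0.049·13.6) = 0.5846
  sum: 1.6 + 0.5846 → r_corr = 2.185 μm/a
  mass loss = 2.185 μm/a × 8.96 g/cm³ = 19.58 g·m⁻²·a⁻¹
Ordering by g·m⁻²·a⁻¹: copper (19.6) > zinc (16.3)

copper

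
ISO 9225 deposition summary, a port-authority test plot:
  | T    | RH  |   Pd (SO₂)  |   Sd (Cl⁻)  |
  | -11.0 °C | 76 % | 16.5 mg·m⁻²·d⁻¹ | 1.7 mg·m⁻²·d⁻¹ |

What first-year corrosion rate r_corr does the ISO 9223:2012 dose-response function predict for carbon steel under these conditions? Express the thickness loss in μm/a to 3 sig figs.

carbon steel: f(T) = +0.150·(T−10) [T≤10 °C] = -3.1500
  SO₂ term: 1.77·16.5^0.52·exp(0.02·76-3.1500) = 1.49
  Sd branch = 0.102·Sd^0.62·e^(0.033·RH+0.04·T) = 1.121 μm/a
  r_corr = 1.49 + 1.121 = 2.611 μm/a

r_corr = 2.61 μm/a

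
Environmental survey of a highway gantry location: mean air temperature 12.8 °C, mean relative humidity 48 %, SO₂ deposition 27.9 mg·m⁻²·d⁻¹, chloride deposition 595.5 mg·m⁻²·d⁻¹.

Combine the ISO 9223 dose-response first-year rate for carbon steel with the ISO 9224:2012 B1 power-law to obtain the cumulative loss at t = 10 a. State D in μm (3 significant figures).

D(10) = 220 μm

carbon steel: f(T) = -0.054·(T−10) [T>10 °C] = -0.1512
  SO₂ term: 1.77·27.9^0.52·exp(0.02·48-0.1512) = 22.44
  Sd branch = 0.102·Sd^0.62·e^(0.033·RH+0.04·T) = 43.58 μm/a
  sum: 22.44 + 43.58 → r_corr = 66.02 μm/a
Power-law: D(10) = r_corr · 10^0.523
  D(10) = 66.02 × 10^0.523 = 66.02 × 3.334 = 220.1 μm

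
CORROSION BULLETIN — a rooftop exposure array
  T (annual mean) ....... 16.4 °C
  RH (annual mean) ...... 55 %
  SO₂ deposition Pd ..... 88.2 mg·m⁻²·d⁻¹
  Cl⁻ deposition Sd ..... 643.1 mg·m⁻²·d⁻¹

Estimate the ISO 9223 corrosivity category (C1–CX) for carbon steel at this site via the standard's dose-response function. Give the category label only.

carbon steel: f(T) = -0.054·(T−10) [T>10 °C] = -0.3456
  SO₂ term: 1.77·88.2^0.52·exp(0.02·55-0.3456) = 38.66
  Cl⁻ term: 0.102·643.1^0.62·exp(0.033·55+0.04·16.4) = 66.51
  r_corr = 38.66 + 66.51 = 105.2 μm/a
105 μm/a falls in (80, 200] for carbon steel → category C5

C5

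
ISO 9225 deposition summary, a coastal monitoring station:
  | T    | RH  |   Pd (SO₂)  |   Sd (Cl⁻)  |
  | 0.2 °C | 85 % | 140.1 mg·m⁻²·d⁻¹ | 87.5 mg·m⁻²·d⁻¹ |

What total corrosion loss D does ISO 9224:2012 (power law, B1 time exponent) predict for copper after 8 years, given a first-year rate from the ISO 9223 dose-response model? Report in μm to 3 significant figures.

D(8) = 6.32 μm

copper: temperature factor f = +0.126·(-9.8) = -1.2348
  sulphur-dioxide contribution → 0.8396 μm/a
  chloride contribution → 0.7384 μm/a
  total first-year rate 1.578 μm/a
Power-law: D(8) = r_corr · 8^0.667
  D(8) = 1.578 × 8^0.667 = 1.578 × 4.003 = 6.316 μm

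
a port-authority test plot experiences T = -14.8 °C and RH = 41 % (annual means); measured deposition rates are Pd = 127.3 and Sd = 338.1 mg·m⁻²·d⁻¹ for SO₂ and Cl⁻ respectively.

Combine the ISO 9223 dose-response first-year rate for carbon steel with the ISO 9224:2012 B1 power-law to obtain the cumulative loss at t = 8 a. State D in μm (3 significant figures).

D(8) = 27.5 μm

carbon steel: temperature factor f = +0.150·(-24.8) = -3.7200
  SO₂ term: 1.77·127.3^0.52·exp(0.02·41-3.7200) = 1.211
  Sd branch = 0.102·Sd^0.62·e^(0.033·RH+0.04·T) = 8.074 μm/a
  sum: 1.211 + 8.074 → r_corr = 9.285 μm/a
Long-term exponent b (ISO 9224 Table 2, B1) = 0.523
  D(8) = 9.285 × 8^0.523 = 9.285 × 2.967 = 27.55 μm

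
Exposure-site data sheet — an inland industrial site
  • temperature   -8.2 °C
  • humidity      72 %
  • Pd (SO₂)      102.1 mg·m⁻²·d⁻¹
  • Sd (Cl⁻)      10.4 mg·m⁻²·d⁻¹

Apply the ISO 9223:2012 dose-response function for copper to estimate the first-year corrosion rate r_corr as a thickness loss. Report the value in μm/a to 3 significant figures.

copper: f(T) = +0.126·(T−10) [T≤10 °C] = -2.2932
  SO₂ term: 0.0053·102.1^0.26·exp(0.059·72-2.2932) = 0.1246
  Cl⁻ term: 0.01025·10.4^0.27·exp(0.036·72+0.049·-8.2) = 0.1724
  sum: 0.1246 + 0.1724 → r_corr = 0.297 μm/a

r_corr = 0.297 μm/a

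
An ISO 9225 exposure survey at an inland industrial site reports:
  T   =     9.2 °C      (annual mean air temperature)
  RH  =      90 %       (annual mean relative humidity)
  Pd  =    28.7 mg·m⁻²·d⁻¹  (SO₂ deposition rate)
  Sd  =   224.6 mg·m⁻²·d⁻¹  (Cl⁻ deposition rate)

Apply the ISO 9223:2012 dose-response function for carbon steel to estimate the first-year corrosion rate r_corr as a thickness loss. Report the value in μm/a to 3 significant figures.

carbon steel: f(T) = +0.150·(T−10) [T≤10 °C] = -0.1200
  SO₂ term: 1.77·28.7^0.52·exp(0.02·90-0.1200) = 54.41
  Sd branch = 0.102·Sd^0.62·e^(0.033·RH+0.04·T) = 82.44 μm/a
  sum: 54.41 + 82.44 → r_corr = 136.9 μm/a

r_corr = 137 μm/a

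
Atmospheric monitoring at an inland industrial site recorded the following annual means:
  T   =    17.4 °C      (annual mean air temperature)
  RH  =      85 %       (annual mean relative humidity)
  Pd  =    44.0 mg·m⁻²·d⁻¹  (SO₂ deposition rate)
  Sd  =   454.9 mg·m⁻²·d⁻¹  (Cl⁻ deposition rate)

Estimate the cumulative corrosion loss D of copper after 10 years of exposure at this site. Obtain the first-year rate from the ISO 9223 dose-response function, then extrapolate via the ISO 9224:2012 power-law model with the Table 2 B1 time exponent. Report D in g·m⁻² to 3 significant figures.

D(10) = 161 g·m⁻²

copper: temperature factor f = -0.080·(7.4) = -0.5920
  sulphur-dioxide contribution → 1.182 μm/a
  chloride contribution → 2.677 μm/a
  total first-year rate 3.858 μm/a
Power-law: D(10) = r_corr · 10^0.667
  D(10) = 3.858 × 10^0.667 = 3.858 × 4.645 = 17.92 μm
  Mass loss = 17.92 μm × 8.96 g/cm³ = 160.6 g·m⁻²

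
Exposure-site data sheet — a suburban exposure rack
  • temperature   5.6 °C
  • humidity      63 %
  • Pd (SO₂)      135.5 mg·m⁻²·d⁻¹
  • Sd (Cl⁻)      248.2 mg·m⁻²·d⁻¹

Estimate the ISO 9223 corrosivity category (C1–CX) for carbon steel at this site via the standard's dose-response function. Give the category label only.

carbon steel: temperature factor f = +0.150·(-4.4) = -0.6600
  SO₂ term: 1.77·135.5^0.52·exp(0.02·63-0.6600) = 41.42
  Sd branch = 0.102·Sd^0.62·e^(0.033·RH+0.04·T) = 31.16 μm/a
  r_corr = 41.42 + 31.16 = 72.57 μm/a
Category bounds: 50…80 μm/a bracket r_corr ⇒ C4

C4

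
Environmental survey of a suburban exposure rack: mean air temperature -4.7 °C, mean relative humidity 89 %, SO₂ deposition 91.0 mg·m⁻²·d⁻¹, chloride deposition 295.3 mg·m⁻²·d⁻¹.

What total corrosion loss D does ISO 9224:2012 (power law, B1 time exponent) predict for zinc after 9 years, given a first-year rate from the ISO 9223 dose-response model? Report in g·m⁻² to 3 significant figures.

D(9) = 163 g·m⁻²

zinc: temperature factor f = +0.038·(-14.7) = -0.5586
  Pd branch = 0.0129·Pd^0.44·e^(0.046·RH+f) = 3.221 μm/a
  Cl⁻ term: 0.0175·295.3^0.57·exp(0.008·89+0.085·-4.7) = 0.6121
  sum: 3.221 + 0.6121 → r_corr = 3.833 μm/a
ISO 9224: D(t) = r_corr · t^b with b = 0.813 (zinc, B1)
  D(9) = 3.833 × 9^0.813 = 3.833 × 5.968 = 22.87 μm
  Mass loss = 22.87 μm × 7.14 g/cm³ = 163.3 g·m⁻²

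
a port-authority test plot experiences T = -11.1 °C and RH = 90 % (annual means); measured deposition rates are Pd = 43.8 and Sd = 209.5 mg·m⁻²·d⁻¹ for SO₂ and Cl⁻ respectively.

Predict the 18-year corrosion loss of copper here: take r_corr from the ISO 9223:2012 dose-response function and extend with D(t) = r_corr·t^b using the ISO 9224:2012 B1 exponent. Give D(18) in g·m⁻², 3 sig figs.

D(18) = 52.0 g·m⁻²

copper: T≤10 °C ⇒ hinge +0.126·(-11.1−10) = -2.6586
  Pd branch = 0.0053·Pd^0.26·e^(0.059·RH+f) = 0.2007 μm/a
  Cl⁻ term: 0.01025·209.5^0.27·exp(0.036·90+0.049·-11.1) = 0.6432
  sum: 0.2007 + 0.6432 → r_corr = 0.8439 μm/a
Power-law: D(18) = r_corr · 18^0.667
  D(18) = 0.8439 × 18^0.667 = 0.8439 × 6.875 = 5.802 μm
  Mass loss = 5.802 μm × 8.96 g/cm³ = 51.98 g·m⁻²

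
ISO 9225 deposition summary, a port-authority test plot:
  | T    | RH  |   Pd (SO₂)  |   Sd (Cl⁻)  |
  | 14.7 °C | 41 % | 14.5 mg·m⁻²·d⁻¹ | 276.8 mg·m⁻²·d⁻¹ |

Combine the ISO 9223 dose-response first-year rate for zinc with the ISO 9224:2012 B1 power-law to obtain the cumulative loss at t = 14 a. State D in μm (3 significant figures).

zinc: f(T) = -0.071·(T−10) [T>10 °C] = -0.3337
  sulphur-dioxide contribution → 0.1976 μm/a
  chloride contribution → 2.09 μm/a
  ⇒ r_corr(zinc) = 2.288 μm/a
ISO 9224: D(t) = r_corr · t^b with b = 0.813 (zinc, B1)
  D(14) = 2.288 × 14^0.813 = 2.288 × 8.547 = 19.55 μm

D(14) = 19.6 μm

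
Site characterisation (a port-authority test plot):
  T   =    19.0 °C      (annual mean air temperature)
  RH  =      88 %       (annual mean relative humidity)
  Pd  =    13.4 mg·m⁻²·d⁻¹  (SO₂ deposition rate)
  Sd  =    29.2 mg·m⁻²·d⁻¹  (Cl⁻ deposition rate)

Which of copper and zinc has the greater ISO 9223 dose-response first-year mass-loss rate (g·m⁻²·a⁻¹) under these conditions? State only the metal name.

copper

copper: f(T) = -0.080·(T−10) [T>10 °C] = -0.7200
  SO₂ term: 0.0053·13.4^0.26·exp(0.059·88-0.7200) = 0.9109
  Cl⁻ term: 0.01025·29.2^0.27·exp(0.036·88+0.049·19.0) = 1.537
  r_corr = 0.9109 + 1.537 = 2.447 μm/a
  mass loss = 2.447 μm/a × 8.96 g/cm³ = 21.93 g·m⁻²·a⁻¹
zinc: f(T) = -0.071·(T−10) [T>10 °C] = -0.6390
  SO₂ term: 0.0129·13.4^0.44·exp(0.046·88-0.6390) = 1.222
  Cl⁻ term: 0.0175·29.2^0.57·exp(0.008·88+0.085·19.0) = 1.217
  r_corr = 1.222 + 1.217 = 2.439 μm/a
  mass loss = 2.439 μm/a × 7.14 g/cm³ = 17.42 g·m⁻²·a⁻¹
Ordering by g·m⁻²·a⁻¹: copper (21.9) > zinc (17.4)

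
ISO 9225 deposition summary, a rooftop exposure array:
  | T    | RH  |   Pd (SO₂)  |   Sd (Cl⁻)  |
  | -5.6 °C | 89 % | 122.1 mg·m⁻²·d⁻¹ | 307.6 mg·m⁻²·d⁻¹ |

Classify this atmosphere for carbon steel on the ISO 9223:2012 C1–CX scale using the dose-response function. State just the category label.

carbon steel: f(T) = +0.150·(T−10) [T≤10 °C] = -2.3400
  SO₂ term: 1.77·122.1^0.52·exp(0.02·89-2.3400) = 12.3
  Cl⁻ term: 0.102·307.6^0.62·exp(0.033·89+0.04·-5.6) = 53.63
  sum: 12.3 + 53.63 → r_corr = 65.93 μm/a
ISO 9223 Table 2 (carbon steel): 50 < 65.9 ≤ 80 μm/a ⇒ C4

C4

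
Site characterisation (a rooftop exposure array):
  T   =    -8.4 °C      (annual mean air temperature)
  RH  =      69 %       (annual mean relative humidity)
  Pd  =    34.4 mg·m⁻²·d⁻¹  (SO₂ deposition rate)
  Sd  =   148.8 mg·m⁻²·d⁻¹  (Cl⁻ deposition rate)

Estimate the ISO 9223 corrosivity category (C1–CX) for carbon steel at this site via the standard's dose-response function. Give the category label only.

C2

carbon steel: f(T) = +0.150·(T−10) [T≤10 °C] = -2.7600
  sulphur-dioxide contribution → 2.803 μm/a
  chloride contribution → 15.8 μm/a
  ⇒ r_corr(carbon steel) = 18.6 μm/a
18.6 μm/a falls in (1.3, 25] for carbon steel → category C2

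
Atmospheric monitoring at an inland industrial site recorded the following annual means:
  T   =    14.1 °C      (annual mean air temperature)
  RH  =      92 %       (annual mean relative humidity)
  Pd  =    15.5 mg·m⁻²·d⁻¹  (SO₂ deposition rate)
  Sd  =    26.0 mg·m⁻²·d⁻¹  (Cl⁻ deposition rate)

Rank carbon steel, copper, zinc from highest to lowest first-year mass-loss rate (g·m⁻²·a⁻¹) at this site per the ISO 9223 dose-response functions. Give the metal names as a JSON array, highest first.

["carbon steel", "copper", "zinc"]

carbon steel: T>10 °C ⇒ hinge -0.054·(14.1−10) = -0.2214
  sulphur-dioxide contribution → 37.14 μm/a
  chloride contribution → 28.14 μm/a
  ⇒ r_corr(carbon steel) = 65.29 μm/a
  mass loss = 65.29 μm/a × 7.85 g/cm³ = 512.5 g·m⁻²·a⁻¹
copper: f(T) = -0.080·(T−10) [T>10 °C] = -0.3280
  sulphur-dioxide contribution → 1.773 μm/a
  chloride contribution → 1.353 μm/a
  total first-year rate 3.126 μm/a
  mass loss = 3.126 μm/a × 8.96 g/cm³ = 28 g·m⁻²·a⁻¹
zinc: f(T) = -0.071·(T−10) [T>10 °C] = -0.2911
  sulphur-dioxide contribution → 2.217 μm/a
  chloride contribution → 0.7757 μm/a
  total first-year rate 2.993 μm/a
  mass loss = 2.993 μm/a × 7.14 g/cm³ = 21.37 g·m⁻²·a⁻¹
Ordering by g·m⁻²·a⁻¹: carbon steel (512) > copper (28) > zinc (21.4)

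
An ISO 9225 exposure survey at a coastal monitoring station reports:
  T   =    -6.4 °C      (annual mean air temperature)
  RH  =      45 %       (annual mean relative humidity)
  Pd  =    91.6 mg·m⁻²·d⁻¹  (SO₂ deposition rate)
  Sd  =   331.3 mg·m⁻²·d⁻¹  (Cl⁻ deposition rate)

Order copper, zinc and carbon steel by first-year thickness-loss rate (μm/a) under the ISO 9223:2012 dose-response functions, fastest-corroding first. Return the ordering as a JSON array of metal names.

copper: T≤10 °C ⇒ hinge +0.126·(-6.4−10) = -2.0664
  Pd branch = 0.0053·Pd^0.26·e^(0.059·RH+f) = 0.0309 μm/a
  Cl⁻ term: 0.01025·331.3^0.27·exp(0.036·45+0.049·-6.4) = 0.1814
  sum: 0.0309 + 0.1814 → r_corr = 0.2123 μm/a
zinc: T≤10 °C ⇒ hinge +0.038·(-6.4−10) = -0.6232
  SO₂ term: 0.0129·91.6^0.44·exp(0.046·45-0.6232) = 0.4001
  Cl⁻ term: 0.0175·331.3^0.57·exp(0.008·45+0.085·-6.4) = 0.3978
  sum: 0.4001 + 0.3978 → r_corr = 0.7979 μm/a
carbon steel: f(T) = +0.150·(T−10) [T≤10 °C] = -2.4600
  SO₂ term: 1.77·91.6^0.52·exp(0.02·45-2.4600) = 3.896
  Cl⁻ term: 0.102·331.3^0.62·exp(0.033·45+0.04·-6.4) = 12.73
  r_corr = 3.896 + 12.73 = 16.63 μm/a
Ordering by μm/a: carbon steel (16.6) > zinc (0.798) > copper (0.212)

["carbon steel", "zinc", "copper"]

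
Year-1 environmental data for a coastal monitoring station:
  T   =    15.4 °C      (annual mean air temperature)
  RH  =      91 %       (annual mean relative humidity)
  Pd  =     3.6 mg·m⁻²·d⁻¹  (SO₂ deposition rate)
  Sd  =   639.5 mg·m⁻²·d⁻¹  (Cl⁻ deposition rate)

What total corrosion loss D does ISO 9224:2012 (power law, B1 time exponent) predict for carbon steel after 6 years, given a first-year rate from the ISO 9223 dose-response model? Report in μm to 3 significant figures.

carbon steel: temperature factor f = -0.054·(5.4) = -0.2916
  Pd branch = 1.77·Pd^0.52·e^(0.02·RH+f) = 15.89 μm/a
  Cl⁻ term: 0.102·639.5^0.62·exp(0.033·91+0.04·15.4) = 208.9
  r_corr = 15.89 + 208.9 = 224.8 μm/a
ISO 9224: D(t) = r_corr · t^b with b = 0.523 (carbon steel, B1)
  D(6) = 224.8 × 6^0.523 = 224.8 × 2.553 = 573.8 μm

D(6) = 574 μm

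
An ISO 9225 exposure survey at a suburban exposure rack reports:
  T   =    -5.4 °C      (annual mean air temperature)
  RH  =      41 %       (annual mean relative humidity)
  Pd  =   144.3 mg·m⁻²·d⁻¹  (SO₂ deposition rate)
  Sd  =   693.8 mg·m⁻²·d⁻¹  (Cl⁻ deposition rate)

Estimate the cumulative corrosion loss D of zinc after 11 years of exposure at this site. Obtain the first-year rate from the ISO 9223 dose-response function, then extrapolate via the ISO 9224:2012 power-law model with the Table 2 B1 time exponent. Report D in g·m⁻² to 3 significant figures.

D(11) = 53.2 g·m⁻²

zinc: temperature factor f = +0.038·(-15.4) = -0.5852
  Pd branch = 0.0129·Pd^0.44·e^(0.046·RH+f) = 0.4223 μm/a
  Cl⁻ term: 0.0175·693.8^0.57·exp(0.008·41+0.085·-5.4) = 0.6392
  sum: 0.4223 + 0.6392 → r_corr = 1.061 μm/a
Power-law: D(11) = r_corr · 11^0.813
  D(11) = 1.061 × 11^0.813 = 1.061 × 7.025 = 7.457 μm
  Mass loss = 7.457 μm × 7.14 g/cm³ = 53.24 g·m⁻²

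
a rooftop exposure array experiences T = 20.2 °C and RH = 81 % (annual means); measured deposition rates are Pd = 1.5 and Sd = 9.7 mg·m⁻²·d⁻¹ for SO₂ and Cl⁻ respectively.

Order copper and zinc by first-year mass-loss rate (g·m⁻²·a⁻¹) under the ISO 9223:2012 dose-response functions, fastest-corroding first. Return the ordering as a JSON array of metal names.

copper: f(T) = -0.080·(T−10) [T>10 °C] = -0.8160
  sulphur-dioxide contribution → 0.3099 μm/a
  chloride contribution → 0.9406 μm/a
  total first-year rate 1.25 μm/a
  mass loss = 1.25 μm/a × 8.96 g/cm³ = 11.2 g·m⁻²·a⁻¹
zinc: temperature factor f = -0.071·(10.2) = -0.7242
  sulphur-dioxide contribution → 0.3103 μm/a
  chloride contribution → 0.6801 μm/a
  ⇒ r_corr(zinc) = 0.9904 μm/a
  mass loss = 0.9904 μm/a × 7.14 g/cm³ = 7.072 g·m⁻²·a⁻¹
Ordering by g·m⁻²·a⁻¹: copper (11.2) > zinc (7.07)

["copper", "zinc"]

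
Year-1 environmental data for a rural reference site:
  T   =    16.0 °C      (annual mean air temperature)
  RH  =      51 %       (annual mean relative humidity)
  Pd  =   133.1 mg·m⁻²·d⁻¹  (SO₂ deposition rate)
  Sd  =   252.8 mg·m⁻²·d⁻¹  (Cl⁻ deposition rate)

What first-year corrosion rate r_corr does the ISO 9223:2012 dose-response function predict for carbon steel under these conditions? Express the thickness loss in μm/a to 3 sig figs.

carbon steel: T>10 °C ⇒ hinge -0.054·(16.0−10) = -0.3240
  SO₂ term: 1.77·133.1^0.52·exp(0.02·51-0.3240) = 45.17
  Cl⁻ term: 0.102·252.8^0.62·exp(0.033·51+0.04·16.0) = 32.15
  r_corr = 45.17 + 32.15 = 77.32 μm/a

r_corr = 77.3 μm/a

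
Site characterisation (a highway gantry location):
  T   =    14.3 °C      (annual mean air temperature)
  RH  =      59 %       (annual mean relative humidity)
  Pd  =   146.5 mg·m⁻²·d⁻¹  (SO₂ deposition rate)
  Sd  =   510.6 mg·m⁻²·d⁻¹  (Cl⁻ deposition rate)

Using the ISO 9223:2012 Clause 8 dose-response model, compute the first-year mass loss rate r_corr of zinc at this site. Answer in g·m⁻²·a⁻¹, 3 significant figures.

zinc: temperature factor f = -0.071·(4.3) = -0.3053
  sulphur-dioxide contribution → 1.287 μm/a
  chloride contribution → 3.308 μm/a
  ⇒ r_corr(zinc) = 4.595 μm/a
Convert to mass loss: 4.595 μm/a × 7.14 g/cm³ = 32.81 g·m⁻²·a⁻¹

r_corr = 32.8 g·m⁻²·a⁻¹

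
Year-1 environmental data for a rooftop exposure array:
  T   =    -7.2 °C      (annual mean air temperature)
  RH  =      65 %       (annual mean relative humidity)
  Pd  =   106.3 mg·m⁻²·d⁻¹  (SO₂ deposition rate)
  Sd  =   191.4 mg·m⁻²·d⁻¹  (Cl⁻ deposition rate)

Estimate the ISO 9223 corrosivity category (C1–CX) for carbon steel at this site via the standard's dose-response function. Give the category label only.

carbon steel: f(T) = +0.150·(T−10) [T≤10 °C] = -2.5800
  SO₂ term: 1.77·106.3^0.52·exp(0.02·65-2.5800) = 5.57
  Sd branch = 0.102·Sd^0.62·e^(0.033·RH+0.04·T) = 16.98 μm/a
  sum: 5.57 + 16.98 → r_corr = 22.55 μm/a
22.5 μm/a falls in (1.3, 25] for carbon steel → category C2

C2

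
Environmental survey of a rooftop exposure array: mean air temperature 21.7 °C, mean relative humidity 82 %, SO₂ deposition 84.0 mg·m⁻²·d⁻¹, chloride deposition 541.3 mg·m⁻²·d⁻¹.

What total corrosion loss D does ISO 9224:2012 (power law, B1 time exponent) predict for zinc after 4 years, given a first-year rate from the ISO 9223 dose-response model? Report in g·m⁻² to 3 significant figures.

D(4) = 208 g·m⁻²

zinc: temperature factor f = -0.071·(11.7) = -0.8307
  SO₂ term: 0.0129·84.0^0.44·exp(0.046·82-0.8307) = 1.717
  Sd branch = 0.0175·Sd^0.57·e^(0.008·RH+0.085·T) = 7.71 μm/a
  sum: 1.717 + 7.71 → r_corr = 9.427 μm/a
ISO 9224: D(t) = r_corr · t^b with b = 0.813 (zinc, B1)
  D(4) = 9.427 × 4^0.813 = 9.427 × 3.087 = 29.1 μm
  Mass loss = 29.1 μm × 7.14 g/cm³ = 207.7 g·m⁻²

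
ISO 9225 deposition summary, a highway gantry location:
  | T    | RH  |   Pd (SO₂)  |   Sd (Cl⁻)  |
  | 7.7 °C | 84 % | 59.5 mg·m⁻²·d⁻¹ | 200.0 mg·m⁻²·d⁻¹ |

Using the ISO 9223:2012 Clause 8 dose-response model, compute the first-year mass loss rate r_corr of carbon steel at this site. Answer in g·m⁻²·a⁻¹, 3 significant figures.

carbon steel: f(T) = +0.150·(T−10) [T≤10 °C] = -0.3450
  Pd branch = 1.77·Pd^0.52·e^(0.02·RH+f) = 56.3 μm/a
  Sd branch = 0.102·Sd^0.62·e^(0.033·RH+0.04·T) = 59.27 μm/a
  sum: 56.3 + 59.27 → r_corr = 115.6 μm/a
Convert to mass loss: 115.6 μm/a × 7.85 g/cm³ = 907.3 g·m⁻²·a⁻¹

r_corr = 907 g·m⁻²·a⁻¹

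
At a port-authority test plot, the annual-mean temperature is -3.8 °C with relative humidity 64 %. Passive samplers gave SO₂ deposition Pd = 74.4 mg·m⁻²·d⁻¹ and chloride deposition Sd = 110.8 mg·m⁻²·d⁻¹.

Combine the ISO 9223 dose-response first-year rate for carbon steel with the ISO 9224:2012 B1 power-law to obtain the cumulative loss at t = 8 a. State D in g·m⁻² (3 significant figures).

carbon steel: temperature factor f = +0.150·(-13.8) = -2.0700
  sulphur-dioxide contribution → 7.553 μm/a
  chloride contribution → 13.41 μm/a
  total first-year rate 20.96 μm/a
Long-term exponent b (ISO 9224 Table 2, B1) = 0.523
  D(8) = 20.96 × 8^0.523 = 20.96 × 2.967 = 62.2 μm
  Mass loss = 62.2 μm × 7.85 g/cm³ = 488.2 g·m⁻²

D(8) = 488 g·m⁻²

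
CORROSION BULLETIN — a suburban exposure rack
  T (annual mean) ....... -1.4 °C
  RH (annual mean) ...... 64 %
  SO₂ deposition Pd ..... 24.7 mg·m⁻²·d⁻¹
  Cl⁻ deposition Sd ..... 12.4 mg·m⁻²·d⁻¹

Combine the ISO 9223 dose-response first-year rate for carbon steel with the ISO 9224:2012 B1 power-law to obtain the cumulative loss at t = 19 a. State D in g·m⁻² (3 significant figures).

D(19) = 362 g·m⁻²

carbon steel: T≤10 °C ⇒ hinge +0.150·(-1.4−10) = -1.7100
  Pd branch = 1.77·Pd^0.52·e^(0.02·RH+f) = 6.101 μm/a
  Cl⁻ term: 0.102·12.4^0.62·exp(0.033·64+0.04·-1.4) = 3.797
  r_corr = 6.101 + 3.797 = 9.898 μm/a
Long-term exponent b (ISO 9224 Table 2, B1) = 0.523
  D(19) = 9.898 × 19^0.523 = 9.898 × 4.664 = 46.17 μm
  Mass loss = 46.17 μm × 7.85 g/cm³ = 362.4 g·m⁻²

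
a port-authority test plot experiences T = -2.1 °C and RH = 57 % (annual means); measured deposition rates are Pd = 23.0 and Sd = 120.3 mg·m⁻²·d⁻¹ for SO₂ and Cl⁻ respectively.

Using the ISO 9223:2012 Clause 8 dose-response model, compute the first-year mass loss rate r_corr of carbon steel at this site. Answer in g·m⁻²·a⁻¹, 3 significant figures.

r_corr = 130 g·m⁻²·a⁻¹

carbon steel: temperature factor f = +0.150·(-12.1) = -1.8150
  Pd branch = 1.77·Pd^0.52·e^(0.02·RH+f) = 4.602 μm/a
  Sd branch = 0.102·Sd^0.62·e^(0.033·RH+0.04·T) = 11.99 μm/a
  sum: 4.602 + 11.99 → r_corr = 16.59 μm/a
Convert to mass loss: 16.59 μm/a × 7.85 g/cm³ = 130.2 g·m⁻²·a⁻¹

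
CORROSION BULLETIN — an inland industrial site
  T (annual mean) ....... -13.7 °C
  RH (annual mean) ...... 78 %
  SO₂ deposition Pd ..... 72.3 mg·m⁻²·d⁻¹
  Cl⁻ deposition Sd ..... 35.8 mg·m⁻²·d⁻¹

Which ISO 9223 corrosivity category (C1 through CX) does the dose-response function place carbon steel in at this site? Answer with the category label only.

carbon steel: f(T) = +0.150·(T−10) [T≤10 °C] = -3.5550
  SO₂ term: 1.77·72.3^0.52·exp(0.02·78-3.5550) = 2.23
  Cl⁻ term: 0.102·35.8^0.62·exp(0.033·78+0.04·-13.7) = 7.11
  sum: 2.23 + 7.11 → r_corr = 9.34 μm/a
Category bounds: 1.3…25 μm/a bracket r_corr ⇒ C2

C2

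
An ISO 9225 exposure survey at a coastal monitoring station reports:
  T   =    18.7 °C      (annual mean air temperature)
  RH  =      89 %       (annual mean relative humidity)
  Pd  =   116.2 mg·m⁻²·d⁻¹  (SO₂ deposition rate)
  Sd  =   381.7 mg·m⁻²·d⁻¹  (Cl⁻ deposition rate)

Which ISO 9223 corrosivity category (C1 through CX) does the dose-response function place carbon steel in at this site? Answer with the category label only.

CX

carbon steel: temperature factor f = -0.054·(8.7) = -0.4698
  sulphur-dioxide contribution → 77.78 μm/a
  chloride contribution → 162 μm/a
  total first-year rate 239.8 μm/a
ISO 9223 Table 2 (carbon steel): 200 < 240 ≤ 700 μm/a ⇒ CX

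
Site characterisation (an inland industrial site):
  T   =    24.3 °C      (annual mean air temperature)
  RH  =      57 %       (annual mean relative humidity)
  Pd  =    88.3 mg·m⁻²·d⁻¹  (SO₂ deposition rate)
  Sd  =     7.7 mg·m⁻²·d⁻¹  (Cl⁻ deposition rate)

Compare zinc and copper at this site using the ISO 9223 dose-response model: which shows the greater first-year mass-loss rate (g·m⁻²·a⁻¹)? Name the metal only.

zinc: f(T) = -0.071·(T−10) [T>10 °C] = -1.0153
  sulphur-dioxide contribution → 0.4619 μm/a
  chloride contribution → 0.6973 μm/a
  total first-year rate 1.159 μm/a
  mass loss = 1.159 μm/a × 7.14 g/cm³ = 8.277 g·m⁻²·a⁻¹
copper: T>10 °C ⇒ hinge -0.080·(24.3−10) = -1.1440
  sulphur-dioxide contribution → 0.1563 μm/a
  chloride contribution → 0.4554 μm/a
  ⇒ r_corr(copper) = 0.6117 μm/a
  mass loss = 0.6117 μm/a × 8.96 g/cm³ = 5.48 g·m⁻²·a⁻¹
Ordering by g·m⁻²·a⁻¹: zinc (8.28) > copper (5.48)

zinc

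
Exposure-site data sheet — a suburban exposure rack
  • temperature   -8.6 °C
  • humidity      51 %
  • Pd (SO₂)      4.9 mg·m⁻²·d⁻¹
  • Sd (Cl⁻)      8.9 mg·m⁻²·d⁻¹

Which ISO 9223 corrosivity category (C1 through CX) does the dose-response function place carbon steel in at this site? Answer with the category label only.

carbon steel: f(T) = +0.150·(T−10) [T≤10 °C] = -2.7900
  Pd branch = 1.77·Pd^0.52·e^(0.02·RH+f) = 0.6889 μm/a
  Cl⁻ term: 0.102·8.9^0.62·exp(0.033·51+0.04·-8.6) = 1.509
  r_corr = 0.6889 + 1.509 = 2.198 μm/a
2.2 μm/a falls in (1.3, 25] for carbon steel → category C2

C2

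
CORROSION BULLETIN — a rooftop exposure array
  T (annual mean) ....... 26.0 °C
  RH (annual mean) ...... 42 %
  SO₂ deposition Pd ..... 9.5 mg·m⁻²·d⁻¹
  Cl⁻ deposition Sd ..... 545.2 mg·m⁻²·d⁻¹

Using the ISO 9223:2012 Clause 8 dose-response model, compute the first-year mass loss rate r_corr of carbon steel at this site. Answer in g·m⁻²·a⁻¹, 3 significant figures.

r_corr = 494 g·m⁻²·a⁻¹

carbon steel: temperature factor f = -0.054·(16.0) = -0.8640
  sulphur-dioxide contribution → 5.571 μm/a
  chloride contribution → 57.39 μm/a
  ⇒ r_corr(carbon steel) = 62.96 μm/a
Convert to mass loss: 62.96 μm/a × 7.85 g/cm³ = 494.3 g·m⁻²·a⁻¹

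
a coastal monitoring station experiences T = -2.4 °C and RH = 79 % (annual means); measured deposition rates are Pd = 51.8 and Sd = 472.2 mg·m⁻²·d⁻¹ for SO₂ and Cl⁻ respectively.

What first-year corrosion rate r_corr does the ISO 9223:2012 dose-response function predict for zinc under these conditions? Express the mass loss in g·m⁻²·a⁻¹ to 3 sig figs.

r_corr = 18.8 g·m⁻²·a⁻¹

zinc: f(T) = +0.038·(T−10) [T≤10 °C] = -0.4712
  sulphur-dioxide contribution → 1.732 μm/a
  chloride contribution → 0.8978 μm/a
  total first-year rate 2.63 μm/a
Convert to mass loss: 2.63 μm/a × 7.14 g/cm³ = 18.77 g·m⁻²·a⁻¹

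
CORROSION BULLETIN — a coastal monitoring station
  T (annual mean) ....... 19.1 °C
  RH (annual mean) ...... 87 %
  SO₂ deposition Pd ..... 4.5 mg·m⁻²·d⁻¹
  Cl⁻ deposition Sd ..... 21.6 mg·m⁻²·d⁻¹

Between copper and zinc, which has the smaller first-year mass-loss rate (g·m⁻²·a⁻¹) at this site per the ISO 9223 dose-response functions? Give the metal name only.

zinc

copper: temperature factor f = -0.080·(9.1) = -0.7280
  sulphur-dioxide contribution → 0.6415 μm/a
  chloride contribution → 1.373 μm/a
  ⇒ r_corr(copper) = 2.015 μm/a
  mass loss = 2.015 μm/a × 8.96 g/cm³ = 18.05 g·m⁻²·a⁻¹
zinc: temperature factor f = -0.071·(9.1) = -0.6461
  sulphur-dioxide contribution → 0.7169 μm/a
  chloride contribution → 1.026 μm/a
  total first-year rate 1.743 μm/a
  mass loss = 1.743 μm/a × 7.14 g/cm³ = 12.44 g·m⁻²·a⁻¹
Ordering by g·m⁻²·a⁻¹: copper (18.1) > zinc (12.4)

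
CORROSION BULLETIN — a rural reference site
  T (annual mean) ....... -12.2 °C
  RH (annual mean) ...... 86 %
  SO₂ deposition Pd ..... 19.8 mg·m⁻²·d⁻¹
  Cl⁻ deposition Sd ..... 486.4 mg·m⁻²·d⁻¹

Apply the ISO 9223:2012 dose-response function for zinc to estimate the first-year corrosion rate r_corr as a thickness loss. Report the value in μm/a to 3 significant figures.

r_corr = 1.50 μm/a

zinc: T≤10 °C ⇒ hinge +0.038·(-12.2−10) = -0.8436
  sulphur-dioxide contribution → 1.079 μm/a
  chloride contribution → 0.4198 μm/a
  ⇒ r_corr(zinc) = 1.498 μm/a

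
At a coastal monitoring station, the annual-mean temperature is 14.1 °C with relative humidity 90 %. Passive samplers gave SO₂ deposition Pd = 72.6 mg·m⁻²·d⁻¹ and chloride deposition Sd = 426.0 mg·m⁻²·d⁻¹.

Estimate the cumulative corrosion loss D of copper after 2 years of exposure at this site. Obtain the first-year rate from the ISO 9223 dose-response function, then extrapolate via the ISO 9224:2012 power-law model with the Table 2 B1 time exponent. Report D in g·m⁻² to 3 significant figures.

D(2) = 71.6 g·m⁻²

copper: f(T) = -0.080·(T−10) [T>10 °C] = -0.3280
  sulphur-dioxide contribution → 2.354 μm/a
  chloride contribution → 2.678 μm/a
  ⇒ r_corr(copper) = 5.032 μm/a
Long-term exponent b (ISO 9224 Table 2, B1) = 0.667
  D(2) = 5.032 × 2^0.667 = 5.032 × 1.588 = 7.99 μm
  Mass loss = 7.99 μm × 8.96 g/cm³ = 71.59 g·m⁻²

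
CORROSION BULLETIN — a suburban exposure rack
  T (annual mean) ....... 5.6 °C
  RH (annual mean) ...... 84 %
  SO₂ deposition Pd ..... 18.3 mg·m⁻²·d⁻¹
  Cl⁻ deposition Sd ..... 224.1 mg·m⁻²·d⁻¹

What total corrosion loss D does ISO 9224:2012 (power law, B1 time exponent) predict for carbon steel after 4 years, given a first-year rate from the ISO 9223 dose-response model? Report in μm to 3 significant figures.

carbon steel: temperature factor f = +0.150·(-4.4) = -0.6600
  Pd branch = 1.77·Pd^0.52·e^(0.02·RH+f) = 22.26 μm/a
  Sd branch = 0.102·Sd^0.62·e^(0.033·RH+0.04·T) = 58.48 μm/a
  r_corr = 22.26 + 58.48 = 80.74 μm/a
Power-law: D(4) = r_corr · 4^0.523
  D(4) = 80.74 × 4^0.523 = 80.74 × 2.065 = 166.7 μm

D(4) = 167 μm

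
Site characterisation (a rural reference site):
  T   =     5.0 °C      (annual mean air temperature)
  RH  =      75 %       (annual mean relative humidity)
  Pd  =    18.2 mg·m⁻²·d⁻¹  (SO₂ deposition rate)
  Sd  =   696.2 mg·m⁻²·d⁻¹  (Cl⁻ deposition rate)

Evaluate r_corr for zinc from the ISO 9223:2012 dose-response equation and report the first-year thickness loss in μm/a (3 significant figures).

r_corr = 3.24 μm/a

zinc: temperature factor f = +0.038·(-5.0) = -0.1900
  Pd branch = 0.0129·Pd^0.44·e^(0.046·RH+f) = 1.205 μm/a
  Cl⁻ term: 0.0175·696.2^0.57·exp(0.008·75+0.085·5.0) = 2.035
  r_corr = 1.205 + 2.035 = 3.239 μm/a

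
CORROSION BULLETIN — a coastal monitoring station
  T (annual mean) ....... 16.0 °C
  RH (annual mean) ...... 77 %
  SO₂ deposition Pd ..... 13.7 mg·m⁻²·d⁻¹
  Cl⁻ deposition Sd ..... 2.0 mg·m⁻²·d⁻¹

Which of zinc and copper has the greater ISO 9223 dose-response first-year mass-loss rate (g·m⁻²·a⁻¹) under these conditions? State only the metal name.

copper

zinc: T>10 °C ⇒ hinge -0.071·(16.0−10) = -0.4260
  sulphur-dioxide contribution → 0.9205 μm/a
  chloride contribution → 0.1874 μm/a
  total first-year rate 1.108 μm/a
  mass loss = 1.108 μm/a × 7.14 g/cm³ = 7.91 g·m⁻²·a⁻¹
copper: f(T) = -0.080·(T−10) [T>10 °C] = -0.4800
  sulphur-dioxide contribution → 0.6086 μm/a
  chloride contribution → 0.4329 μm/a
  total first-year rate 1.042 μm/a
  mass loss = 1.042 μm/a × 8.96 g/cm³ = 9.332 g·m⁻²·a⁻¹
Ordering by g·m⁻²·a⁻¹: copper (9.33) > zinc (7.91)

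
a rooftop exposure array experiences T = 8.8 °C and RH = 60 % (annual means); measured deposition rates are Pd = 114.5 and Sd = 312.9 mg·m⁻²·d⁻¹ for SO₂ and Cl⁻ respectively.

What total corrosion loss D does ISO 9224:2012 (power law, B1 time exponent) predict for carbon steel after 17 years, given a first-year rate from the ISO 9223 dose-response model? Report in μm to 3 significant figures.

carbon steel: f(T) = +0.150·(T−10) [T≤10 °C] = -0.1800
  sulphur-dioxide contribution → 57.75 μm/a
  chloride contribution → 37.03 μm/a
  ⇒ r_corr(carbon steel) = 94.78 μm/a
Power-law: D(17) = r_corr · 17^0.523
  D(17) = 94.78 × 17^0.523 = 94.78 × 4.401 = 417.1 μm

D(17) = 417 μm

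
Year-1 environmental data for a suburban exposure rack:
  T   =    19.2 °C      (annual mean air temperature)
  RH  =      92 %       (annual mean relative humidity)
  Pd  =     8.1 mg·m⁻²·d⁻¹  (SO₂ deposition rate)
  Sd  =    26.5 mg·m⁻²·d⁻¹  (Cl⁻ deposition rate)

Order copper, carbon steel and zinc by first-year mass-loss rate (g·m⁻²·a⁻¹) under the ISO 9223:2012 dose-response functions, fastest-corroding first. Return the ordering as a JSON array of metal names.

["carbon steel", "copper", "zinc"]

copper: temperature factor f = -0.080·(9.2) = -0.7360
  SO₂ term: 0.0053·8.1^0.26·exp(0.059·92-0.7360) = 0.9958
  Cl⁻ term: 0.01025·26.5^0.27·exp(0.036·92+0.049·19.2) = 1.746
  sum: 0.9958 + 1.746 → r_corr = 2.742 μm/a
  mass loss = 2.742 μm/a × 8.96 g/cm³ = 24.56 g·m⁻²·a⁻¹
carbon steel: f(T) = -0.054·(T−10) [T>10 °C] = -0.4968
  SO₂ term: 1.77·8.1^0.52·exp(0.02·92-0.4968) = 20.12
  Cl⁻ term: 0.102·26.5^0.62·exp(0.033·92+0.04·19.2) = 34.92
  sum: 20.12 + 34.92 → r_corr = 55.04 μm/a
  mass loss = 55.04 μm/a × 7.85 g/cm³ = 432.1 g·m⁻²·a⁻¹
zinc: T>10 °C ⇒ hinge -0.071·(19.2−10) = -0.6532
  Pd branch = 0.0129·Pd^0.44·e^(0.046·RH+f) = 1.16 μm/a
  Sd branch = 0.0175·Sd^0.57·e^(0.008·RH+0.085·T) = 1.21 μm/a
  sum: 1.16 + 1.21 → r_corr = 2.37 μm/a
  mass loss = 2.37 μm/a × 7.14 g/cm³ = 16.92 g·m⁻²·a⁻¹
Ordering by g·m⁻²·a⁻¹: carbon steel (432) > copper (24.6) > zinc (16.9)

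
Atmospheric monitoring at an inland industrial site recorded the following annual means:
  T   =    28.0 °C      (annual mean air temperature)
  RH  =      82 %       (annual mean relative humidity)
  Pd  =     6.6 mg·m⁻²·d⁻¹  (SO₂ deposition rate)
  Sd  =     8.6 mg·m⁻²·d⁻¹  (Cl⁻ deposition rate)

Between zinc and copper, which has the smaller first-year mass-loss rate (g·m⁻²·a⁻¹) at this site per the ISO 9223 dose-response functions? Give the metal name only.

zinc: T>10 °C ⇒ hinge -0.071·(28.0−10) = -1.2780
  sulphur-dioxide contribution → 0.3584 μm/a
  chloride contribution → 1.242 μm/a
  ⇒ r_corr(zinc) = 1.601 μm/a
  mass loss = 1.601 μm/a × 7.14 g/cm³ = 11.43 g·m⁻²·a⁻¹
copper: T>10 °C ⇒ hinge -0.080·(28.0−10) = -1.4400
  sulphur-dioxide contribution → 0.2589 μm/a
  chloride contribution → 1.383 μm/a
  ⇒ r_corr(copper) = 1.642 μm/a
  mass loss = 1.642 μm/a × 8.96 g/cm³ = 14.71 g·m⁻²·a⁻¹
Ordering by g·m⁻²·a⁻¹: copper (14.7) > zinc (11.4)

zinc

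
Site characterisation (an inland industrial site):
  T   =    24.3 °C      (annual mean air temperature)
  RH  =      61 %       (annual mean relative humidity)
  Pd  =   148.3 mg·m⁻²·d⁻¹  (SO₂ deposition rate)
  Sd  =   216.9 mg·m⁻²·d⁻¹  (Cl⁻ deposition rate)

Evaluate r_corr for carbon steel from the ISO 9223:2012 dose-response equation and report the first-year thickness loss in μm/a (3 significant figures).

carbon steel: T>10 °C ⇒ hinge -0.054·(24.3−10) = -0.7722
  SO₂ term: 1.77·148.3^0.52·exp(0.02·61-0.7722) = 37.28
  Cl⁻ term: 0.102·216.9^0.62·exp(0.033·61+0.04·24.3) = 56.68
  sum: 37.28 + 56.68 → r_corr = 93.96 μm/a

r_corr = 94.0 μm/a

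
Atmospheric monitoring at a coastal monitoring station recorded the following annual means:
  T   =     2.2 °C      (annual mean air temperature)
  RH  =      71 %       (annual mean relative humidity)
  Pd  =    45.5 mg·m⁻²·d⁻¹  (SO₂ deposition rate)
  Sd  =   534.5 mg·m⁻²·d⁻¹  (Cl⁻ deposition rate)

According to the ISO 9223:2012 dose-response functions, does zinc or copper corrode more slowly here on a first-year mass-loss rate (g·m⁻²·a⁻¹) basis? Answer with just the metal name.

copper

zinc: f(T) = +0.038·(T−10) [T≤10 °C] = -0.2964
  sulphur-dioxide contribution → 1.348 μm/a
  chloride contribution → 1.336 μm/a
  ⇒ r_corr(zinc) = 2.684 μm/a
  mass loss = 2.684 μm/a × 7.14 g/cm³ = 19.17 g·m⁻²·a⁻¹
copper: f(T) = +0.126·(T−10) [T≤10 °C] = -0.9828
  sulphur-dioxide contribution → 0.353 μm/a
  chloride contribution → 0.8019 μm/a
  ⇒ r_corr(copper) = 1.155 μm/a
  mass loss = 1.155 μm/a × 8.96 g/cm³ = 10.35 g·m⁻²·a⁻¹
Ordering by g·m⁻²·a⁻¹: zinc (19.2) > copper (10.3)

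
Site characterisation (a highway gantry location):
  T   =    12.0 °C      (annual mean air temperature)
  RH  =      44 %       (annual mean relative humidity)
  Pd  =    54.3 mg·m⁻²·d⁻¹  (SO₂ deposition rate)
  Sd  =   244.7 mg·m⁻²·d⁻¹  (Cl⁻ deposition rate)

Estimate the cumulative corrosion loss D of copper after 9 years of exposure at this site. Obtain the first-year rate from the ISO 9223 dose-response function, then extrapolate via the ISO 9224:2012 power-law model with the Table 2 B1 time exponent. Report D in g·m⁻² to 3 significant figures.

copper: temperature factor f = -0.080·(2.0) = -0.1600
  SO₂ term: 0.0053·54.3^0.26·exp(0.059·44-0.1600) = 0.1711
  Sd branch = 0.01025·Sd^0.27·e^(0.036·RH+0.049·T) = 0.3971 μm/a
  sum: 0.1711 + 0.3971 → r_corr = 0.5682 μm/a
Power-law: D(9) = r_corr · 9^0.667
  D(9) = 0.5682 × 9^0.667 = 0.5682 × 4.33 = 2.46 μm
  Mass loss = 2.46 μm × 8.96 g/cm³ = 22.05 g·m⁻²

D(9) = 22.0 g·m⁻²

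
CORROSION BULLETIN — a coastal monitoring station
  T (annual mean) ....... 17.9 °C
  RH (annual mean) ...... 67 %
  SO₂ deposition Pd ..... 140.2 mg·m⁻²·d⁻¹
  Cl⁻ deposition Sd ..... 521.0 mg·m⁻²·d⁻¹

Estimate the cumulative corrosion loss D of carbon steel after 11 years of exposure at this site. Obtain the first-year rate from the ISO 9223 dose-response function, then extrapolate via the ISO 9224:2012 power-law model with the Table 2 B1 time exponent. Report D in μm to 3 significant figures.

carbon steel: T>10 °C ⇒ hinge -0.054·(17.9−10) = -0.4266
  sulphur-dioxide contribution → 57.67 μm/a
  chloride contribution → 92.09 μm/a
  total first-year rate 149.8 μm/a
ISO 9224: D(t) = r_corr · t^b with b = 0.523 (carbon steel, B1)
  D(11) = 149.8 × 11^0.523 = 149.8 × 3.505 = 524.9 μm

D(11) = 525 μm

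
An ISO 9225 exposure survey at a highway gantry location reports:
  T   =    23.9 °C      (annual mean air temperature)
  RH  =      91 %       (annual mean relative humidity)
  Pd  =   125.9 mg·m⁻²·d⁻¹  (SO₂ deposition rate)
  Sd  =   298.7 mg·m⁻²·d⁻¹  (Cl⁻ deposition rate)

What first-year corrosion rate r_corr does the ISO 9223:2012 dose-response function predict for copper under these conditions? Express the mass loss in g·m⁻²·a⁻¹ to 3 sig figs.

copper: temperature factor f = -0.080·(13.9) = -1.1120
  SO₂ term: 0.0053·125.9^0.26·exp(0.059·91-1.1120) = 1.315
  Sd branch = 0.01025·Sd^0.27·e^(0.036·RH+0.049·T) = 4.077 μm/a
  sum: 1.315 + 4.077 → r_corr = 5.393 μm/a
Convert to mass loss: 5.393 μm/a × 8.96 g/cm³ = 48.32 g·m⁻²·a⁻¹

r_corr = 48.3 g·m⁻²·a⁻¹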